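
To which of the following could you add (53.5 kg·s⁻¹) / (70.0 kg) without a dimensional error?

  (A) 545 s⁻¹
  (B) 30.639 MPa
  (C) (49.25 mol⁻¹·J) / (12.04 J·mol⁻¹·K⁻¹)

(A)

Reference: [kg·s⁻¹] / [kg] = s⁻¹.
Each option:
  (A) s⁻¹  ← same
  (B) Pa = N·m⁻² = kg·m⁻¹·s⁻²
  (C) [kg·m²·s⁻²·mol⁻¹] / [kg·m²·s⁻²·K⁻¹·mol⁻¹] = K
Only (A) matches s⁻¹.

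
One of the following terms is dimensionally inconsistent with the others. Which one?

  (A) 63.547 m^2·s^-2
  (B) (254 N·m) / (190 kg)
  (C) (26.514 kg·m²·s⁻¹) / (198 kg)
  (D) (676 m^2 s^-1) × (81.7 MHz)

(C)

Expand each in SI base units:
  (A) m²·s⁻²
  (B) [kg·m²·s⁻²] / [kg] = m²·s⁻²
  (C) [kg·m²·s⁻¹] / [kg] = m²·s⁻¹
  (D) [m²·s⁻¹] · [s⁻¹] = m²·s⁻²
All reduce to m²·s⁻² except (C), which is m²·s⁻¹.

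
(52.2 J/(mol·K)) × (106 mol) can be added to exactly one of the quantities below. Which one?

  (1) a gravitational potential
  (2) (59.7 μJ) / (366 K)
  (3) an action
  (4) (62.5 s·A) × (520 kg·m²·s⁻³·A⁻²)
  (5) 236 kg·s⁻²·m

Reference: [kg·m²·s⁻²·K⁻¹·mol⁻¹] · [mol] = kg·m²·s⁻²·K⁻¹.
Each option:
  (1) [gravitational potential] = m²·s⁻²
  (2) [kg·m²·s⁻²] / [K] = kg·m²·s⁻²·K⁻¹  ← same
  (3) [action] = kg·m²·s⁻¹
  (4) [s·A] · [kg·m²·s⁻³·A⁻²] = kg·m²·s⁻²·A⁻¹
  (5) kg·m·s⁻²
Only (2) matches kg·m²·s⁻²·K⁻¹.

(2)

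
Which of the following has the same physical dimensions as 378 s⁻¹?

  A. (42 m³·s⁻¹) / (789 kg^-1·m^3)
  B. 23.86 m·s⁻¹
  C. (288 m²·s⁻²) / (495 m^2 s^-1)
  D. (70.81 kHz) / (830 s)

C.

Reference: s⁻¹.
Each option:
  A. [m³·s⁻¹] / [kg⁻¹·m³] = kg·s⁻¹
  B. m·s⁻¹
  C. [m²·s⁻²] / [m²·s⁻¹] = s⁻¹  ← same
  D. [s⁻¹] / [s] = s⁻²
Only C. matches s⁻¹.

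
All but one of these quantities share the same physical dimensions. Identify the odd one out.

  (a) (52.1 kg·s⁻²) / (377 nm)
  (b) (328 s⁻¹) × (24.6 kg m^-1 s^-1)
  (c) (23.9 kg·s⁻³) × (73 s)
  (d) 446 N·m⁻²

(c)

Reduce each to base SI dimensions:
  (a) [kg·s⁻²] / [m] = kg·m⁻¹·s⁻²
  (b) [s⁻¹] · [kg·m⁻¹·s⁻¹] = kg·m⁻¹·s⁻²
  (c) [kg·s⁻³] · [s] = kg·s⁻²
  (d) N·m⁻² = kg·m·s⁻²·m⁻² = kg·m⁻¹·s⁻²
All reduce to kg·m⁻¹·s⁻² except (c), which is kg·s⁻².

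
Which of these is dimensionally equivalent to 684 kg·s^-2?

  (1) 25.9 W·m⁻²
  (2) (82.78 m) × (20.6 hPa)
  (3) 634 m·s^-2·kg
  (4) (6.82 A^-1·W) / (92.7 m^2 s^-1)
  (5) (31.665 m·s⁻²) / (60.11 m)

(2)

Reference: kg·s⁻².
Each option:
  (1) W·m⁻² = J·s⁻¹·m⁻² = kg·s⁻³
  (2) [m] · [kg·m⁻¹·s⁻²] = kg·s⁻²  ← same
  (3) kg·m·s⁻²
  (4) [kg·m²·s⁻³·A⁻¹] / [m²·s⁻¹] = kg·s⁻²·A⁻¹
  (5) [m·s⁻²] / [m] = s⁻²
Only (2) matches kg·s⁻².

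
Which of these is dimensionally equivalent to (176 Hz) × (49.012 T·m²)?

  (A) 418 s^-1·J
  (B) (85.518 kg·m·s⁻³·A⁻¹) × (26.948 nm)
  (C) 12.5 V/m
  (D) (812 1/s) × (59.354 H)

(B)

Reference: [s⁻¹] · [kg·m²·s⁻²·A⁻¹] = kg·m²·s⁻³·A⁻¹.
Each option:
  (A) J·s⁻¹ = N·m·s⁻¹ = kg·m²·s⁻³
  (B) [kg·m·s⁻³·A⁻¹] · [m] = kg·m²·s⁻³·A⁻¹  ← same
  (C) V·m⁻¹ = J·C⁻¹·m⁻¹ = kg·m·s⁻³·A⁻¹
  (D) [s⁻¹] · [kg·m²·s⁻²·A⁻²] = kg·m²·s⁻³·A⁻²
Only (B) matches kg·m²·s⁻³·A⁻¹.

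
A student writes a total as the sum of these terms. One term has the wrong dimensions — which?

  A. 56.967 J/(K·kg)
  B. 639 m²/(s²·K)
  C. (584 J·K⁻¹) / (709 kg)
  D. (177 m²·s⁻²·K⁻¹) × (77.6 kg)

D.

Reduce each to base SI dimensions:
  A. J·kg⁻¹·K⁻¹ = N·m·kg⁻¹·K⁻¹ = m²·s⁻²·K⁻¹
  B. m²·s⁻²·K⁻¹
  C. [kg·m²·s⁻²·K⁻¹] / [kg] = m²·s⁻²·K⁻¹
  D. [m²·s⁻²·K⁻¹] · [kg] = kg·m²·s⁻²·K⁻¹
All reduce to m²·s⁻²·K⁻¹ except D., which is kg·m²·s⁻²·K⁻¹.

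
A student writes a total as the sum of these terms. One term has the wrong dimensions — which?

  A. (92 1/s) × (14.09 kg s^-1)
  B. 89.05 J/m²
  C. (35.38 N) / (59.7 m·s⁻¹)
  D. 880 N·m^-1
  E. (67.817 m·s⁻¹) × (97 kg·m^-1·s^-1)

C.

Dimensions:
  A. [s⁻¹] · [kg·s⁻¹] = kg·s⁻²
  B. J·m⁻² = N·m·m⁻² = kg·s⁻²
  C. [kg·m·s⁻²] / [m·s⁻¹] = kg·s⁻¹
  D. N·m⁻¹ = kg·m·s⁻²·m⁻¹ = kg·s⁻²
  E. [m·s⁻¹] · [kg·m⁻¹·s⁻¹] = kg·s⁻²
All reduce to kg·s⁻² except C., which is kg·s⁻¹.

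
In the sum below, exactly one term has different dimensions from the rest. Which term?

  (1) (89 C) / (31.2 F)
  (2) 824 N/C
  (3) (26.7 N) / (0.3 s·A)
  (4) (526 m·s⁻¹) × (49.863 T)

(1)

Expand each in SI base units:
  (1) [s·A] / [kg⁻¹·m⁻²·s⁴·A²] = kg·m²·s⁻³·A⁻¹
  (2) N·C⁻¹ = kg·m·s⁻²·(s·A)⁻¹ = kg·m·s⁻³·A⁻¹
  (3) [kg·m·s⁻²] / [s·A] = kg·m·s⁻³·A⁻¹
  (4) [m·s⁻¹] · [kg·s⁻²·A⁻¹] = kg·m·s⁻³·A⁻¹
All reduce to kg·m·s⁻³·A⁻¹ except (1), which is kg·m²·s⁻³·A⁻¹.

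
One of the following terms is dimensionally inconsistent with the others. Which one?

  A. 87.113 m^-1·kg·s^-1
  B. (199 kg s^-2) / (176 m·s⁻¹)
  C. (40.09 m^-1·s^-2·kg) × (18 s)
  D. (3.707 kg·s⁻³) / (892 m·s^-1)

Work out the base dimensions of each:
  A. kg·m⁻¹·s⁻¹
  B. [kg·s⁻²] / [m·s⁻¹] = kg·m⁻¹·s⁻¹
  C. [kg·m⁻¹·s⁻²] · [s] = kg·m⁻¹·s⁻¹
  D. [kg·s⁻³] / [m·s⁻¹] = kg·m⁻¹·s⁻²
All reduce to kg·m⁻¹·s⁻¹ except D., which is kg·m⁻¹·s⁻².

D.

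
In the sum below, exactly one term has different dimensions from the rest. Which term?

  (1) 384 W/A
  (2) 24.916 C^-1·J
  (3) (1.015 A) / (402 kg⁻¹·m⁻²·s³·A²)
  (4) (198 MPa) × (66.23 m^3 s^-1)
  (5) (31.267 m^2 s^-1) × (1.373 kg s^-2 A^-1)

Expand each in SI base units:
  (1) W·A⁻¹ = J·s⁻¹·A⁻¹ = kg·m²·s⁻³·A⁻¹
  (2) J·C⁻¹ = N·m·(s·A)⁻¹ = kg·m²·s⁻³·A⁻¹
  (3) [A] / [kg⁻¹·m⁻²·s³·A²] = kg·m²·s⁻³·A⁻¹
  (4) [kg·m⁻¹·s⁻²] · [m³·s⁻¹] = kg·m²·s⁻³
  (5) [m²·s⁻¹] · [kg·s⁻²·A⁻¹] = kg·m²·s⁻³·A⁻¹
All reduce to kg·m²·s⁻³·A⁻¹ except (4), which is kg·m²·s⁻³.

(4)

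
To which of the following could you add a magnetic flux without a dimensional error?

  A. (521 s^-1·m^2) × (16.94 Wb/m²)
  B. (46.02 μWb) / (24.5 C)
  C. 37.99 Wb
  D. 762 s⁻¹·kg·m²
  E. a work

Reference: [magnetic flux] = kg·m²·s⁻²·A⁻¹.
Each option:
  A. [m²·s⁻¹] · [kg·s⁻²·A⁻¹] = kg·m²·s⁻³·A⁻¹
  B. [kg·m²·s⁻²·A⁻¹] / [s·A] = kg·m²·s⁻³·A⁻²
  C. Wb = V·s = kg·m²·s⁻²·A⁻¹  ← same
  D. kg·m²·s⁻¹
  E. [work] = kg·m²·s⁻²
Only C. matches kg·m²·s⁻²·A⁻¹.

C.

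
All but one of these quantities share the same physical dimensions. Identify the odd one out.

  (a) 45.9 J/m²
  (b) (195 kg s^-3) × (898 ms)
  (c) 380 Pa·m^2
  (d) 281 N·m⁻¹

In SI base units:
  (a) J·m⁻² = N·m·m⁻² = kg·s⁻²
  (b) [kg·s⁻³] · [s] = kg·s⁻²
  (c) Pa·m² = N·m⁻²·m² = kg·m·s⁻²
  (d) N·m⁻¹ = kg·m·s⁻²·m⁻¹ = kg·s⁻²
All reduce to kg·s⁻² except (c), which is kg·m·s⁻².

(c)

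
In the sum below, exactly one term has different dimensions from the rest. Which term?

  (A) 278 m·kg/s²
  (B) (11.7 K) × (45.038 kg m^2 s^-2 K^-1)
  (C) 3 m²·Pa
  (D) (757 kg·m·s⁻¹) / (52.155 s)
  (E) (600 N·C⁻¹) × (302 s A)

Dimensions:
  (A) kg·m·s⁻²
  (B) [K] · [kg·m²·s⁻²·K⁻¹] = kg·m²·s⁻²
  (C) Pa·m² = N·m⁻²·m² = kg·m·s⁻²
  (D) [kg·m·s⁻¹] / [s] = kg·m·s⁻²
  (E) [kg·m·s⁻³·A⁻¹] · [s·A] = kg·m·s⁻²
All reduce to kg·m·s⁻² except (B), which is kg·m²·s⁻².

(B)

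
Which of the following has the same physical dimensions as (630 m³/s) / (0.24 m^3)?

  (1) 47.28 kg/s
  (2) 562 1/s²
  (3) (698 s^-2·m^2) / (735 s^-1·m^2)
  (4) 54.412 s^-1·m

Reference: [m³·s⁻¹] / [m³] = s⁻¹.
Each option:
  (1) kg·s⁻¹
  (2) s⁻²
  (3) [m²·s⁻²] / [m²·s⁻¹] = s⁻¹  ← same
  (4) m·s⁻¹
Only (3) matches s⁻¹.

(3)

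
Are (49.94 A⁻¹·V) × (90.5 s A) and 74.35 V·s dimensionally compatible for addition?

Yes

In SI base units:
  (49.94 A⁻¹·V) × (90.5 s A):  [kg·m²·s⁻³·A⁻²] · [s·A] = kg·m²·s⁻²·A⁻¹
  74.35 V·s:  V·s = J·C⁻¹·s = kg·m²·s⁻²·A⁻¹
Both are kg·m²·s⁻²·A⁻¹, so they have the same dimensions and can be added.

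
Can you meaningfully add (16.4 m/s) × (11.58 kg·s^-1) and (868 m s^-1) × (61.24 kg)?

Work out the base dimensions of each:
  (16.4 m/s) × (11.58 kg·s^-1):  [m·s⁻¹] · [kg·s⁻¹] = kg·m·s⁻²
  (868 m s^-1) × (61.24 kg):  [m·s⁻¹] · [kg] = kg·m·s⁻¹
kg·m·s⁻² ≠ kg·m·s⁻¹, so they cannot be added.

No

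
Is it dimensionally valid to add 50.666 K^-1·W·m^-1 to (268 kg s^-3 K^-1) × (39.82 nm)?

Dimensions:
  50.666 K^-1·W·m^-1:  W·m⁻¹·K⁻¹ = J·s⁻¹·m⁻¹·K⁻¹ = kg·m·s⁻³·K⁻¹
  (268 kg s^-3 K^-1) × (39.82 nm):  [kg·s⁻³·K⁻¹] · [m] = kg·m·s⁻³·K⁻¹
Both are kg·m·s⁻³·K⁻¹, so they have the same dimensions and can be added.

Yes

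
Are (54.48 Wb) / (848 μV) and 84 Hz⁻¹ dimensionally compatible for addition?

Yes

Work out the base dimensions of each:
  (54.48 Wb) / (848 μV):  [kg·m²·s⁻²·A⁻¹] / [kg·m²·s⁻³·A⁻¹] = s
  84 Hz⁻¹:  Hz⁻¹ = (s⁻¹)⁻¹ = s
Both are s, so they have the same dimensions and can be added.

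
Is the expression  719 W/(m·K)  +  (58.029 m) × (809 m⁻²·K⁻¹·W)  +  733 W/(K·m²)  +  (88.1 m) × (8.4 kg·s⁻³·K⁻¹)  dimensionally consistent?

No

Expand each in SI base units:
  719 W/(m·K):  W·m⁻¹·K⁻¹ = J·s⁻¹·m⁻¹·K⁻¹ = kg·m·s⁻³·K⁻¹
  (58.029 m) × (809 m⁻²·K⁻¹·W):  [m] · [kg·s⁻³·K⁻¹] = kg·m·s⁻³·K⁻¹
  733 W/(K·m²):  W·m⁻²·K⁻¹ = J·s⁻¹·m⁻²·K⁻¹ = kg·s⁻³·K⁻¹
  (88.1 m) × (8.4 kg·s⁻³·K⁻¹):  [m] · [kg·s⁻³·K⁻¹] = kg·m·s⁻³·K⁻¹
The terms do not share a single dimension (kg·m·s⁻³·K⁻¹ vs kg·s⁻³·K⁻¹).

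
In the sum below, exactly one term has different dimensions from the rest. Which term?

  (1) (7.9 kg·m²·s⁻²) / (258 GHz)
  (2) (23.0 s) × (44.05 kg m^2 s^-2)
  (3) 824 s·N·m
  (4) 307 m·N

(4)

Dimensions:
  (1) [kg·m²·s⁻²] / [s⁻¹] = kg·m²·s⁻¹
  (2) [s] · [kg·m²·s⁻²] = kg·m²·s⁻¹
  (3) N·m·s = kg·m·s⁻²·m·s = kg·m²·s⁻¹
  (4) N·m = kg·m·s⁻²·m = kg·m²·s⁻²
All reduce to kg·m²·s⁻¹ except (4), which is kg·m²·s⁻².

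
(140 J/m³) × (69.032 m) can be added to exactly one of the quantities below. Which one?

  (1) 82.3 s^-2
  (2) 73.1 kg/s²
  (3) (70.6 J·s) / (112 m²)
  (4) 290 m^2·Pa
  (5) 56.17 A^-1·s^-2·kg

Reference: [kg·m⁻¹·s⁻²] · [m] = kg·s⁻².
Each option:
  (1) s⁻²
  (2) kg·s⁻²  ← same
  (3) [kg·m²·s⁻¹] / [m²] = kg·s⁻¹
  (4) Pa·m² = N·m⁻²·m² = kg·m·s⁻²
  (5) kg·s⁻²·A⁻¹
Only (2) matches kg·s⁻².

(2)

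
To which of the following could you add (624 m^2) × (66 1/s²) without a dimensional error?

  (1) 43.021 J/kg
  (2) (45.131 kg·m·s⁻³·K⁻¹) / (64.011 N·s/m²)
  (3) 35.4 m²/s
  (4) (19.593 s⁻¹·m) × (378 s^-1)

Reference: [m²] · [s⁻²] = m²·s⁻².
Each option:
  (1) J·kg⁻¹ = N·m·kg⁻¹ = m²·s⁻²  ← same
  (2) [kg·m·s⁻³·K⁻¹] / [kg·m⁻¹·s⁻¹] = m²·s⁻²·K⁻¹
  (3) m²·s⁻¹
  (4) [m·s⁻¹] · [s⁻¹] = m·s⁻²
Only (1) matches m²·s⁻².

(1)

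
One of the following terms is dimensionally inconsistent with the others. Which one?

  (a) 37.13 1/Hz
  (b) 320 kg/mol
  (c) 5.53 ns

(b)

In SI base units:
  (a) Hz⁻¹ = (s⁻¹)⁻¹ = s
  (b) kg·mol⁻¹
  (c) s
All reduce to s except (b), which is kg·mol⁻¹.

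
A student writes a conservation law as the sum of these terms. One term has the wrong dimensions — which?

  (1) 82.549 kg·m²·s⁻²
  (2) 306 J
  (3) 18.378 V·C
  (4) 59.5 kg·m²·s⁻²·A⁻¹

In SI base units:
  (1) kg·m²·s⁻²
  (2) J = N·m = kg·m²·s⁻²
  (3) C·V = s·A·J·C⁻¹ = kg·m²·s⁻²
  (4) kg·m²·s⁻²·A⁻¹
All reduce to kg·m²·s⁻² except (4), which is kg·m²·s⁻²·A⁻¹.

(4)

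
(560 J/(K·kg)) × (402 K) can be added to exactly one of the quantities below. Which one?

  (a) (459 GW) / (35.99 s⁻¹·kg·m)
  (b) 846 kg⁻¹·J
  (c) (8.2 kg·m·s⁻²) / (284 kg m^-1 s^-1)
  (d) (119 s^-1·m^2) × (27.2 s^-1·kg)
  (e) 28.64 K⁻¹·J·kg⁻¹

(b)

Reference: [m²·s⁻²·K⁻¹] · [K] = m²·s⁻².
Each option:
  (a) [kg·m²·s⁻³] / [kg·m·s⁻¹] = m·s⁻²
  (b) J·kg⁻¹ = N·m·kg⁻¹ = m²·s⁻²  ← same
  (c) [kg·m·s⁻²] / [kg·m⁻¹·s⁻¹] = m²·s⁻¹
  (d) [m²·s⁻¹] · [kg·s⁻¹] = kg·m²·s⁻²
  (e) J·kg⁻¹·K⁻¹ = N·m·kg⁻¹·K⁻¹ = m²·s⁻²·K⁻¹
Only (b) matches m²·s⁻².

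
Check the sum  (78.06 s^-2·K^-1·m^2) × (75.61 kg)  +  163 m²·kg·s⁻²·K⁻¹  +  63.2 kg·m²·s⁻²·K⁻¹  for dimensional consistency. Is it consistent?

Yes

In SI base units:
  (78.06 s^-2·K^-1·m^2) × (75.61 kg):  [m²·s⁻²·K⁻¹] · [kg] = kg·m²·s⁻²·K⁻¹
  163 m²·kg·s⁻²·K⁻¹:  kg·m²·s⁻²·K⁻¹
  63.2 kg·m²·s⁻²·K⁻¹:  kg·m²·s⁻²·K⁻¹
Every term reduces to kg·m²·s⁻²·K⁻¹.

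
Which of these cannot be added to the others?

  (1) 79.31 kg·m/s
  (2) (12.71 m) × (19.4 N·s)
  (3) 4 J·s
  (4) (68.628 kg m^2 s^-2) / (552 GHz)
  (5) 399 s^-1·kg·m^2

(1)

Dimensions:
  (1) kg·m·s⁻¹
  (2) [m] · [kg·m·s⁻¹] = kg·m²·s⁻¹
  (3) J·s = N·m·s = kg·m²·s⁻¹
  (4) [kg·m²·s⁻²] / [s⁻¹] = kg·m²·s⁻¹
  (5) kg·m²·s⁻¹
All reduce to kg·m²·s⁻¹ except (1), which is kg·m·s⁻¹.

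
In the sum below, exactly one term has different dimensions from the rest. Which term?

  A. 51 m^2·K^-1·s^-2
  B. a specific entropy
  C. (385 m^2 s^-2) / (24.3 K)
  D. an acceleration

D.

Work out the base dimensions of each:
  A. m²·s⁻²·K⁻¹
  B. [specific entropy] = m²·s⁻²·K⁻¹
  C. [m²·s⁻²] / [K] = m²·s⁻²·K⁻¹
  D. [acceleration] = m·s⁻²
All reduce to m²·s⁻²·K⁻¹ except D., which is m·s⁻².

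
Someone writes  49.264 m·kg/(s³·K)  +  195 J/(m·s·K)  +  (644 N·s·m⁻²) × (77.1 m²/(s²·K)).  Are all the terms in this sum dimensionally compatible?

Reduce each to base SI dimensions:
  49.264 m·kg/(s³·K):  kg·m·s⁻³·K⁻¹
  195 J/(m·s·K):  J·s⁻¹·m⁻¹·K⁻¹ = N·m·s⁻¹·m⁻¹·K⁻¹ = kg·m·s⁻³·K⁻¹
  (644 N·s·m⁻²) × (77.1 m²/(s²·K)):  [kg·m⁻¹·s⁻¹] · [m²·s⁻²·K⁻¹] = kg·m·s⁻³·K⁻¹
Every term reduces to kg·m·s⁻³·K⁻¹.

Yes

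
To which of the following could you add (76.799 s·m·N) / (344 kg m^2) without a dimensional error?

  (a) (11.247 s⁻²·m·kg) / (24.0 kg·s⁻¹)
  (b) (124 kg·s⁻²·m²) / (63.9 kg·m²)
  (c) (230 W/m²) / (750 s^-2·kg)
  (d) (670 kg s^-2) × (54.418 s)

(c)

Reference: [kg·m²·s⁻¹] / [kg·m²] = s⁻¹.
Each option:
  (a) [kg·m·s⁻²] / [kg·s⁻¹] = m·s⁻¹
  (b) [kg·m²·s⁻²] / [kg·m²] = s⁻²
  (c) [kg·s⁻³] / [kg·s⁻²] = s⁻¹  ← same
  (d) [kg·s⁻²] · [s] = kg·s⁻¹
Only (c) matches s⁻¹.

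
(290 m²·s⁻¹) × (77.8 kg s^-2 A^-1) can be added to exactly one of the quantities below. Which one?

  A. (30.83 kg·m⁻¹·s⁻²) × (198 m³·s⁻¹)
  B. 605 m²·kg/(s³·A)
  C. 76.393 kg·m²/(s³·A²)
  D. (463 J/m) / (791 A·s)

Reference: [m²·s⁻¹] · [kg·s⁻²·A⁻¹] = kg·m²·s⁻³·A⁻¹.
Each option:
  A. [kg·m⁻¹·s⁻²] · [m³·s⁻¹] = kg·m²·s⁻³
  B. kg·m²·s⁻³·A⁻¹  ← same
  C. kg·m²·s⁻³·A⁻²
  D. [kg·m·s⁻²] / [s·A] = kg·m·s⁻³·A⁻¹
Only B. matches kg·m²·s⁻³·A⁻¹.

B.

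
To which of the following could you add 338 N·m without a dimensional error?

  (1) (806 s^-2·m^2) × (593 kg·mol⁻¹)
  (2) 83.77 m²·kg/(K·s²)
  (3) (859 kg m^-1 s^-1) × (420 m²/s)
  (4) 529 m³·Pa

Reference: N·m = kg·m·s⁻²·m = kg·m²·s⁻².
Each option:
  (1) [m²·s⁻²] · [kg·mol⁻¹] = kg·m²·s⁻²·mol⁻¹
  (2) kg·m²·s⁻²·K⁻¹
  (3) [kg·m⁻¹·s⁻¹] · [m²·s⁻¹] = kg·m·s⁻²
  (4) Pa·m³ = N·m⁻²·m³ = kg·m²·s⁻²  ← same
Only (4) matches kg·m²·s⁻².

(4)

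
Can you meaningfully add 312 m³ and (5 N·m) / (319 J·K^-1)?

No

Expand each in SI base units:
  312 m³:  m³
  (5 N·m) / (319 J·K^-1):  [kg·m²·s⁻²] / [kg·m²·s⁻²·K⁻¹] = K
m³ ≠ K, so they cannot be added.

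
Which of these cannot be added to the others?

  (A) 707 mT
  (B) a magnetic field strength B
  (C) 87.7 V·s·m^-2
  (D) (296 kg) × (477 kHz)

Reduce each to base SI dimensions:
  (A) T = Wb·m⁻² = kg·s⁻²·A⁻¹
  (B) [magnetic field strength B] = kg·s⁻²·A⁻¹
  (C) V·s·m⁻² = J·C⁻¹·s·m⁻² = kg·s⁻²·A⁻¹
  (D) [kg] · [s⁻¹] = kg·s⁻¹
All reduce to kg·s⁻²·A⁻¹ except (D), which is kg·s⁻¹.

(D)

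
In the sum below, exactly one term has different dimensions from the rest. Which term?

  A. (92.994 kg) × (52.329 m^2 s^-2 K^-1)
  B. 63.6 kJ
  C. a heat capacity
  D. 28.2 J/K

Dimensions:
  A. [kg] · [m²·s⁻²·K⁻¹] = kg·m²·s⁻²·K⁻¹
  B. J = N·m = kg·m²·s⁻²
  C. [heat capacity] = kg·m²·s⁻²·K⁻¹
  D. J·K⁻¹ = N·m·K⁻¹ = kg·m²·s⁻²·K⁻¹
All reduce to kg·m²·s⁻²·K⁻¹ except B., which is kg·m²·s⁻².

B.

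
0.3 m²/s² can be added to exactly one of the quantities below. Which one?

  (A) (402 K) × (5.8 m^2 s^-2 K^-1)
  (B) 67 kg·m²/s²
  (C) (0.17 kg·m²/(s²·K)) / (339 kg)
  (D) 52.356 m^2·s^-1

Reference: m²·s⁻².
Each option:
  (A) [K] · [m²·s⁻²·K⁻¹] = m²·s⁻²  ← same
  (B) kg·m²·s⁻²
  (C) [kg·m²·s⁻²·K⁻¹] / [kg] = m²·s⁻²·K⁻¹
  (D) m²·s⁻¹
Only (A) matches m²·s⁻².

(A)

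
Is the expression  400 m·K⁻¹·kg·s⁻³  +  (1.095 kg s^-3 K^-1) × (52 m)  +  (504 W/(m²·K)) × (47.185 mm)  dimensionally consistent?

Dimensions:
  400 m·K⁻¹·kg·s⁻³:  kg·m·s⁻³·K⁻¹
  (1.095 kg s^-3 K^-1) × (52 m):  [kg·s⁻³·K⁻¹] · [m] = kg·m·s⁻³·K⁻¹
  (504 W/(m²·K)) × (47.185 mm):  [kg·s⁻³·K⁻¹] · [m] = kg·m·s⁻³·K⁻¹
Every term reduces to kg·m·s⁻³·K⁻¹.

Yes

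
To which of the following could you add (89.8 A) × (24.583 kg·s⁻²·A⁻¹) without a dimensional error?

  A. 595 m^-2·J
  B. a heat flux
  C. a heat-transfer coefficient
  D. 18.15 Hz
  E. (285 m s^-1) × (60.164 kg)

A.

Reference: [A] · [kg·s⁻²·A⁻¹] = kg·s⁻².
Each option:
  A. J·m⁻² = N·m·m⁻² = kg·s⁻²  ← same
  B. [heat flux] = kg·s⁻³
  C. [heat-transfer coefficient] = kg·s⁻³·K⁻¹
  D. Hz = s⁻¹
  E. [m·s⁻¹] · [kg] = kg·m·s⁻¹
Only A. matches kg·s⁻².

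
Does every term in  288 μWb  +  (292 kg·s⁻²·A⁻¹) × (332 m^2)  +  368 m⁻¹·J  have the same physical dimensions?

Reduce each to base SI dimensions:
  288 μWb:  Wb = V·s = kg·m²·s⁻²·A⁻¹
  (292 kg·s⁻²·A⁻¹) × (332 m^2):  [kg·s⁻²·A⁻¹] · [m²] = kg·m²·s⁻²·A⁻¹
  368 m⁻¹·J:  J·m⁻¹ = N·m·m⁻¹ = kg·m·s⁻²
The terms do not share a single dimension (kg·m²·s⁻²·A⁻¹ vs kg·m·s⁻²).

No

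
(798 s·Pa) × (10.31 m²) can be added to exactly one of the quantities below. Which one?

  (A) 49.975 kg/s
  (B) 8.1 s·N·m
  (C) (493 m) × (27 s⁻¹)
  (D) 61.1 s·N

Reference: [kg·m⁻¹·s⁻¹] · [m²] = kg·m·s⁻¹.
Each option:
  (A) kg·s⁻¹
  (B) N·m·s = kg·m·s⁻²·m·s = kg·m²·s⁻¹
  (C) [m] · [s⁻¹] = m·s⁻¹
  (D) N·s = kg·m·s⁻²·s = kg·m·s⁻¹  ← same
Only (D) matches kg·m·s⁻¹.

(D)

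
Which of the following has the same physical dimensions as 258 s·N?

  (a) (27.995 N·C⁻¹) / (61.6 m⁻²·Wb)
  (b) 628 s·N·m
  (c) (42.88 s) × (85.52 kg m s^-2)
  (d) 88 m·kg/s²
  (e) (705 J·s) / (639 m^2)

Reference: N·s = kg·m·s⁻²·s = kg·m·s⁻¹.
Each option:
  (a) [kg·m·s⁻³·A⁻¹] / [kg·s⁻²·A⁻¹] = m·s⁻¹
  (b) N·m·s = kg·m·s⁻²·m·s = kg·m²·s⁻¹
  (c) [s] · [kg·m·s⁻²] = kg·m·s⁻¹  ← same
  (d) kg·m·s⁻²
  (e) [kg·m²·s⁻¹] / [m²] = kg·s⁻¹
Only (c) matches kg·m·s⁻¹.

(c)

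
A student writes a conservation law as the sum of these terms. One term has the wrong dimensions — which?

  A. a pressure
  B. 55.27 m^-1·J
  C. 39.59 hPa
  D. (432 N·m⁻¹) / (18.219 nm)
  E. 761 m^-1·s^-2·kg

B.

In SI base units:
  A. [pressure] = kg·m⁻¹·s⁻²
  B. J·m⁻¹ = N·m·m⁻¹ = kg·m·s⁻²
  C. Pa = N·m⁻² = kg·m⁻¹·s⁻²
  D. [kg·s⁻²] / [m] = kg·m⁻¹·s⁻²
  E. kg·m⁻¹·s⁻²
All reduce to kg·m⁻¹·s⁻² except B., which is kg·m·s⁻².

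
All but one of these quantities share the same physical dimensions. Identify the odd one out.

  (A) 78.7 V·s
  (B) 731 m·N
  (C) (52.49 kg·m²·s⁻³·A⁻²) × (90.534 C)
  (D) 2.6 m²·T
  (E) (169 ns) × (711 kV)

(B)

In SI base units:
  (A) V·s = J·C⁻¹·s = kg·m²·s⁻²·A⁻¹
  (B) N·m = kg·m·s⁻²·m = kg·m²·s⁻²
  (C) [kg·m²·s⁻³·A⁻²] · [s·A] = kg·m²·s⁻²·A⁻¹
  (D) T·m² = Wb·m⁻²·m² = kg·m²·s⁻²·A⁻¹
  (E) [s] · [kg·m²·s⁻³·A⁻¹] = kg·m²·s⁻²·A⁻¹
All reduce to kg·m²·s⁻²·A⁻¹ except (B), which is kg·m²·s⁻².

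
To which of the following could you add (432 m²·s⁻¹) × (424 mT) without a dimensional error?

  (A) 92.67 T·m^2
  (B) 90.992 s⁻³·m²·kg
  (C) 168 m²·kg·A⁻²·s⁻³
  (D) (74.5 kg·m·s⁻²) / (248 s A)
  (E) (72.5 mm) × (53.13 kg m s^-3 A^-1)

(E)

Reference: [m²·s⁻¹] · [kg·s⁻²·A⁻¹] = kg·m²·s⁻³·A⁻¹.
Each option:
  (A) T·m² = Wb·m⁻²·m² = kg·m²·s⁻²·A⁻¹
  (B) kg·m²·s⁻³
  (C) kg·m²·s⁻³·A⁻²
  (D) [kg·m·s⁻²] / [s·A] = kg·m·s⁻³·A⁻¹
  (E) [m] · [kg·m·s⁻³·A⁻¹] = kg·m²·s⁻³·A⁻¹  ← same
Only (E) matches kg·m²·s⁻³·A⁻¹.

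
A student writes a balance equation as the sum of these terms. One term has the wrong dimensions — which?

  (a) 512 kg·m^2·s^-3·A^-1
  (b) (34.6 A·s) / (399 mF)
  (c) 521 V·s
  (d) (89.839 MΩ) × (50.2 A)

(c)

Work out the base dimensions of each:
  (a) kg·m²·s⁻³·A⁻¹
  (b) [s·A] / [kg⁻¹·m⁻²·s⁴·A²] = kg·m²·s⁻³·A⁻¹
  (c) V·s = J·C⁻¹·s = kg·m²·s⁻²·A⁻¹
  (d) [kg·m²·s⁻³·A⁻²] · [A] = kg·m²·s⁻³·A⁻¹
All reduce to kg·m²·s⁻³·A⁻¹ except (c), which is kg·m²·s⁻²·A⁻¹.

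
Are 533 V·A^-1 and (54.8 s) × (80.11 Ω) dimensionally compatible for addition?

No

Work out the base dimensions of each:
  533 V·A^-1:  V·A⁻¹ = J·C⁻¹·A⁻¹ = kg·m²·s⁻³·A⁻²
  (54.8 s) × (80.11 Ω):  [s] · [kg·m²·s⁻³·A⁻²] = kg·m²·s⁻²·A⁻²
kg·m²·s⁻³·A⁻² ≠ kg·m²·s⁻²·A⁻², so they cannot be added.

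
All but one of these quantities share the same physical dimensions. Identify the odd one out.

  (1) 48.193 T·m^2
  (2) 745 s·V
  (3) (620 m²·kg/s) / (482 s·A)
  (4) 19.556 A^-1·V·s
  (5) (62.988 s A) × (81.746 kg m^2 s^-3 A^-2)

(4)

Expand each in SI base units:
  (1) T·m² = Wb·m⁻²·m² = kg·m²·s⁻²·A⁻¹
  (2) V·s = J·C⁻¹·s = kg·m²·s⁻²·A⁻¹
  (3) [kg·m²·s⁻¹] / [s·A] = kg·m²·s⁻²·A⁻¹
  (4) V·s·A⁻¹ = J·C⁻¹·s·A⁻¹ = kg·m²·s⁻²·A⁻²
  (5) [s·A] · [kg·m²·s⁻³·A⁻²] = kg·m²·s⁻²·A⁻¹
All reduce to kg·m²·s⁻²·A⁻¹ except (4), which is kg·m²·s⁻²·A⁻².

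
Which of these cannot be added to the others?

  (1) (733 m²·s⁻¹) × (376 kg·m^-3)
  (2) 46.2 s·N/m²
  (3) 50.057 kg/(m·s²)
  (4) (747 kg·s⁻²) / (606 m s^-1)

(3)

Expand each in SI base units:
  (1) [m²·s⁻¹] · [kg·m⁻³] = kg·m⁻¹·s⁻¹
  (2) N·s·m⁻² = kg·m·s⁻²·s·m⁻² = kg·m⁻¹·s⁻¹
  (3) kg·m⁻¹·s⁻²
  (4) [kg·s⁻²] / [m·s⁻¹] = kg·m⁻¹·s⁻¹
All reduce to kg·m⁻¹·s⁻¹ except (3), which is kg·m⁻¹·s⁻².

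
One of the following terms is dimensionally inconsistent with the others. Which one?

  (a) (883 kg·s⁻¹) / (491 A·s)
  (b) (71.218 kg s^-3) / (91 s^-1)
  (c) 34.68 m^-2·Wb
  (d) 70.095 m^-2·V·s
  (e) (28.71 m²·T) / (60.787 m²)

(b)

Reduce each to base SI dimensions:
  (a) [kg·s⁻¹] / [s·A] = kg·s⁻²·A⁻¹
  (b) [kg·s⁻³] / [s⁻¹] = kg·s⁻²
  (c) Wb·m⁻² = V·s·m⁻² = kg·s⁻²·A⁻¹
  (d) V·s·m⁻² = J·C⁻¹·s·m⁻² = kg·s⁻²·A⁻¹
  (e) [kg·m²·s⁻²·A⁻¹] / [m²] = kg·s⁻²·A⁻¹
All reduce to kg·s⁻²·A⁻¹ except (b), which is kg·s⁻².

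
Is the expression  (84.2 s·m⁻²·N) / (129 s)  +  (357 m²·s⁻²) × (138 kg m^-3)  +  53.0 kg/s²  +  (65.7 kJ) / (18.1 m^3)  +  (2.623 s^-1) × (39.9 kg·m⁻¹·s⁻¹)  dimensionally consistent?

No

Expand each in SI base units:
  (84.2 s·m⁻²·N) / (129 s):  [kg·m⁻¹·s⁻¹] / [s] = kg·m⁻¹·s⁻²
  (357 m²·s⁻²) × (138 kg m^-3):  [m²·s⁻²] · [kg·m⁻³] = kg·m⁻¹·s⁻²
  53.0 kg/s²:  kg·s⁻²
  (65.7 kJ) / (18.1 m^3):  [kg·m²·s⁻²] / [m³] = kg·m⁻¹·s⁻²
  (2.623 s^-1) × (39.9 kg·m⁻¹·s⁻¹):  [s⁻¹] · [kg·m⁻¹·s⁻¹] = kg·m⁻¹·s⁻²
The terms do not share a single dimension (kg·m⁻¹·s⁻² vs kg·s⁻²).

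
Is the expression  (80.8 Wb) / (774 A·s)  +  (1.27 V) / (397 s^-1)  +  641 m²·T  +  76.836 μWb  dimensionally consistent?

No

Reduce each to base SI dimensions:
  (80.8 Wb) / (774 A·s):  [kg·m²·s⁻²·A⁻¹] / [s·A] = kg·m²·s⁻³·A⁻²
  (1.27 V) / (397 s^-1):  [kg·m²·s⁻³·A⁻¹] / [s⁻¹] = kg·m²·s⁻²·A⁻¹
  641 m²·T:  T·m² = Wb·m⁻²·m² = kg·m²·s⁻²·A⁻¹
  76.836 μWb:  Wb = V·s = kg·m²·s⁻²·A⁻¹
The terms do not share a single dimension (kg·m²·s⁻²·A⁻¹ vs kg·m²·s⁻³·A⁻²).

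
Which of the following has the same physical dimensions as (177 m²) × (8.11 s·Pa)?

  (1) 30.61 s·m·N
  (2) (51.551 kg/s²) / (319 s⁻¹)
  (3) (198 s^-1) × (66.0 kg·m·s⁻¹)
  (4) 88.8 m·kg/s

(4)

Reference: [m²] · [kg·m⁻¹·s⁻¹] = kg·m·s⁻¹.
Each option:
  (1) N·m·s = kg·m·s⁻²·m·s = kg·m²·s⁻¹
  (2) [kg·s⁻²] / [s⁻¹] = kg·s⁻¹
  (3) [s⁻¹] · [kg·m·s⁻¹] = kg·m·s⁻²
  (4) kg·m·s⁻¹  ← same
Only (4) matches kg·m·s⁻¹.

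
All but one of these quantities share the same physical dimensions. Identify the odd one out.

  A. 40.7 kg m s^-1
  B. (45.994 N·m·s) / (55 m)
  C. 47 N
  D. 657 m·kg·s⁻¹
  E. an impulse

Dimensions:
  A. kg·m·s⁻¹
  B. [kg·m²·s⁻¹] / [m] = kg·m·s⁻¹
  C. N = kg·m·s⁻²
  D. kg·m·s⁻¹
  E. [impulse] = kg·m·s⁻¹
All reduce to kg·m·s⁻¹ except C., which is kg·m·s⁻².

C.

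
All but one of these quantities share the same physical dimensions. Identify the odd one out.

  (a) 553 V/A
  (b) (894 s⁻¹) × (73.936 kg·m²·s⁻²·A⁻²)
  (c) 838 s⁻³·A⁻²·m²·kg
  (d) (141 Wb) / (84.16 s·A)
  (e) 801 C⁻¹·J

Dimensions:
  (a) V·A⁻¹ = J·C⁻¹·A⁻¹ = kg·m²·s⁻³·A⁻²
  (b) [s⁻¹] · [kg·m²·s⁻²·A⁻²] = kg·m²·s⁻³·A⁻²
  (c) kg·m²·s⁻³·A⁻²
  (d) [kg·m²·s⁻²·A⁻¹] / [s·A] = kg·m²·s⁻³·A⁻²
  (e) J·C⁻¹ = N·m·(s·A)⁻¹ = kg·m²·s⁻³·A⁻¹
All reduce to kg·m²·s⁻³·A⁻² except (e), which is kg·m²·s⁻³·A⁻¹.

(e)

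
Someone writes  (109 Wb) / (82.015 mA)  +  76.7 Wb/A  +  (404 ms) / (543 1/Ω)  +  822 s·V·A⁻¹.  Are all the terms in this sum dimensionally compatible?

Yes

In SI base units:
  (109 Wb) / (82.015 mA):  [kg·m²·s⁻²·A⁻¹] / [A] = kg·m²·s⁻²·A⁻²
  76.7 Wb/A:  Wb·A⁻¹ = V·s·A⁻¹ = kg·m²·s⁻²·A⁻²
  (404 ms) / (543 1/Ω):  [s] / [kg⁻¹·m⁻²·s³·A²] = kg·m²·s⁻²·A⁻²
  822 s·V·A⁻¹:  V·s·A⁻¹ = J·C⁻¹·s·A⁻¹ = kg·m²·s⁻²·A⁻²
Every term reduces to kg·m²·s⁻²·A⁻².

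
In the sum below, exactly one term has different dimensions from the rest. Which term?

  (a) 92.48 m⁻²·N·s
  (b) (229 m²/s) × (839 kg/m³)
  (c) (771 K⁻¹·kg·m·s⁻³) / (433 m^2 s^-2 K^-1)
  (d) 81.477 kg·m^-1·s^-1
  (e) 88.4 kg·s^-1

Work out the base dimensions of each:
  (a) N·s·m⁻² = kg·m·s⁻²·s·m⁻² = kg·m⁻¹·s⁻¹
  (b) [m²·s⁻¹] · [kg·m⁻³] = kg·m⁻¹·s⁻¹
  (c) [kg·m·s⁻³·K⁻¹] / [m²·s⁻²·K⁻¹] = kg·m⁻¹·s⁻¹
  (d) kg·m⁻¹·s⁻¹
  (e) kg·s⁻¹
All reduce to kg·m⁻¹·s⁻¹ except (e), which is kg·s⁻¹.

(e)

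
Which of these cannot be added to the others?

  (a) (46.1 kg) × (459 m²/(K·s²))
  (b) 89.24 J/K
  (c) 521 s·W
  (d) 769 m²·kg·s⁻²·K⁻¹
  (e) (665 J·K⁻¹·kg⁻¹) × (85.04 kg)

(c)

Work out the base dimensions of each:
  (a) [kg] · [m²·s⁻²·K⁻¹] = kg·m²·s⁻²·K⁻¹
  (b) J·K⁻¹ = N·m·K⁻¹ = kg·m²·s⁻²·K⁻¹
  (c) W·s = J·s⁻¹·s = kg·m²·s⁻²
  (d) kg·m²·s⁻²·K⁻¹
  (e) [m²·s⁻²·K⁻¹] · [kg] = kg·m²·s⁻²·K⁻¹
All reduce to kg·m²·s⁻²·K⁻¹ except (c), which is kg·m²·s⁻².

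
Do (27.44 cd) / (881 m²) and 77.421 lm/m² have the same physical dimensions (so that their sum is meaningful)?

Dimensions:
  (27.44 cd) / (881 m²):  [cd] / [m²] = m⁻²·cd
  77.421 lm/m²:  lm·m⁻² = cd·m⁻² = m⁻²·cd
Both are m⁻²·cd, so they have the same dimensions and can be added.

Yes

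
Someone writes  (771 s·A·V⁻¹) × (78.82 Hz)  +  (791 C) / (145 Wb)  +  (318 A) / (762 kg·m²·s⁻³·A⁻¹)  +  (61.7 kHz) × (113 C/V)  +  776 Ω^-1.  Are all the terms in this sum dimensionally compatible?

Yes

Work out the base dimensions of each:
  (771 s·A·V⁻¹) × (78.82 Hz):  [kg⁻¹·m⁻²·s⁴·A²] · [s⁻¹] = kg⁻¹·m⁻²·s³·A²
  (791 C) / (145 Wb):  [s·A] / [kg·m²·s⁻²·A⁻¹] = kg⁻¹·m⁻²·s³·A²
  (318 A) / (762 kg·m²·s⁻³·A⁻¹):  [A] / [kg·m²·s⁻³·A⁻¹] = kg⁻¹·m⁻²·s³·A²
  (61.7 kHz) × (113 C/V):  [s⁻¹] · [kg⁻¹·m⁻²·s⁴·A²] = kg⁻¹·m⁻²·s³·A²
  776 Ω^-1:  Ω⁻¹ = (V·A⁻¹)⁻¹ = kg⁻¹·m⁻²·s³·A²
Every term reduces to kg⁻¹·m⁻²·s³·A².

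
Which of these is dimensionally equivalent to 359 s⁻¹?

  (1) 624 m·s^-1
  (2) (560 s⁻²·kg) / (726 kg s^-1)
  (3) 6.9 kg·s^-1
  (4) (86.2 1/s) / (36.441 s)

(2)

Reference: s⁻¹.
Each option:
  (1) m·s⁻¹
  (2) [kg·s⁻²] / [kg·s⁻¹] = s⁻¹  ← same
  (3) kg·s⁻¹
  (4) [s⁻¹] / [s] = s⁻²
Only (2) matches s⁻¹.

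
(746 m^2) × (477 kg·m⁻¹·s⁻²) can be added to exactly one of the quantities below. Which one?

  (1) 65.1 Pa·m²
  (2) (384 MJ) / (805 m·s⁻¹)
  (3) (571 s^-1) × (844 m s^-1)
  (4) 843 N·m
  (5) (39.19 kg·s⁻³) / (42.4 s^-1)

Reference: [m²] · [kg·m⁻¹·s⁻²] = kg·m·s⁻².
Each option:
  (1) Pa·m² = N·m⁻²·m² = kg·m·s⁻²  ← same
  (2) [kg·m²·s⁻²] / [m·s⁻¹] = kg·m·s⁻¹
  (3) [s⁻¹] · [m·s⁻¹] = m·s⁻²
  (4) N·m = kg·m·s⁻²·m = kg·m²·s⁻²
  (5) [kg·s⁻³] / [s⁻¹] = kg·s⁻²
Only (1) matches kg·m·s⁻².

(1)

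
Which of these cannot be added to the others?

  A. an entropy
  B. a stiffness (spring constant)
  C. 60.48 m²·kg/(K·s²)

B.

In SI base units:
  A. [entropy] = kg·m²·s⁻²·K⁻¹
  B. [stiffness (spring constant)] = kg·s⁻²
  C. kg·m²·s⁻²·K⁻¹
All reduce to kg·m²·s⁻²·K⁻¹ except B., which is kg·s⁻².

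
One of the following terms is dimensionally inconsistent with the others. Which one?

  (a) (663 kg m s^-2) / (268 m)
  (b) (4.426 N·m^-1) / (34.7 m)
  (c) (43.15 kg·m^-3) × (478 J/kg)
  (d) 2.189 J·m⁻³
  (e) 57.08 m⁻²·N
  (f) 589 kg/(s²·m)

(a)

Reduce each to base SI dimensions:
  (a) [kg·m·s⁻²] / [m] = kg·s⁻²
  (b) [kg·s⁻²] / [m] = kg·m⁻¹·s⁻²
  (c) [kg·m⁻³] · [m²·s⁻²] = kg·m⁻¹·s⁻²
  (d) J·m⁻³ = N·m·m⁻³ = kg·m⁻¹·s⁻²
  (e) N·m⁻² = kg·m·s⁻²·m⁻² = kg·m⁻¹·s⁻²
  (f) kg·m⁻¹·s⁻²
All reduce to kg·m⁻¹·s⁻² except (a), which is kg·s⁻².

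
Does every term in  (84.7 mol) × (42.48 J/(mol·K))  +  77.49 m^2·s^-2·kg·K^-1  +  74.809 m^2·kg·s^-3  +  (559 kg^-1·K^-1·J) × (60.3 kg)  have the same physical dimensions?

Reduce each to base SI dimensions:
  (84.7 mol) × (42.48 J/(mol·K)):  [mol] · [kg·m²·s⁻²·K⁻¹·mol⁻¹] = kg·m²·s⁻²·K⁻¹
  77.49 m^2·s^-2·kg·K^-1:  kg·m²·s⁻²·K⁻¹
  74.809 m^2·kg·s^-3:  kg·m²·s⁻³
  (559 kg^-1·K^-1·J) × (60.3 kg):  [m²·s⁻²·K⁻¹] · [kg] = kg·m²·s⁻²·K⁻¹
The terms do not share a single dimension (kg·m²·s⁻²·K⁻¹ vs kg·m²·s⁻³).

No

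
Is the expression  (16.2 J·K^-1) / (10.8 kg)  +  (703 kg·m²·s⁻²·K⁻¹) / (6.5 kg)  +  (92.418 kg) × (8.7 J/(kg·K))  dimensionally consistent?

In SI base units:
  (16.2 J·K^-1) / (10.8 kg):  [kg·m²·s⁻²·K⁻¹] / [kg] = m²·s⁻²·K⁻¹
  (703 kg·m²·s⁻²·K⁻¹) / (6.5 kg):  [kg·m²·s⁻²·K⁻¹] / [kg] = m²·s⁻²·K⁻¹
  (92.418 kg) × (8.7 J/(kg·K)):  [kg] · [m²·s⁻²·K⁻¹] = kg·m²·s⁻²·K⁻¹
The terms do not share a single dimension (kg·m²·s⁻²·K⁻¹ vs m²·s⁻²·K⁻¹).

No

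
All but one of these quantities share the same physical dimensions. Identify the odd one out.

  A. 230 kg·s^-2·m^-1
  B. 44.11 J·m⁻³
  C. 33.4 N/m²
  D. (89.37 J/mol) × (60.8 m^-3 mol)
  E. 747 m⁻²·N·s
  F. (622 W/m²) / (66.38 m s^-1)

E.

Dimensions:
  A. kg·m⁻¹·s⁻²
  B. J·m⁻³ = N·m·m⁻³ = kg·m⁻¹·s⁻²
  C. N·m⁻² = kg·m·s⁻²·m⁻² = kg·m⁻¹·s⁻²
  D. [kg·m²·s⁻²·mol⁻¹] · [m⁻³·mol] = kg·m⁻¹·s⁻²
  E. N·s·m⁻² = kg·m·s⁻²·s·m⁻² = kg·m⁻¹·s⁻¹
  F. [kg·s⁻³] / [m·s⁻¹] = kg·m⁻¹·s⁻²
All reduce to kg·m⁻¹·s⁻² except E., which is kg·m⁻¹·s⁻¹.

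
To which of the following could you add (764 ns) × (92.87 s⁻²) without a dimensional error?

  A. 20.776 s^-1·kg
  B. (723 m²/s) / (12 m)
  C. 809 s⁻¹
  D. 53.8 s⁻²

C.

Reference: [s] · [s⁻²] = s⁻¹.
Each option:
  A. kg·s⁻¹
  B. [m²·s⁻¹] / [m] = m·s⁻¹
  C. s⁻¹  ← same
  D. s⁻²
Only C. matches s⁻¹.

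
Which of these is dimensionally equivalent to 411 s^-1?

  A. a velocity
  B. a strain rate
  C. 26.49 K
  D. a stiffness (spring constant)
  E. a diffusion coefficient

Reference: s⁻¹.
Each option:
  A. [velocity] = m·s⁻¹
  B. [strain rate] = s⁻¹  ← same
  C. K
  D. [stiffness (spring constant)] = kg·s⁻²
  E. [diffusion coefficient] = m²·s⁻¹
Only B. matches s⁻¹.

B.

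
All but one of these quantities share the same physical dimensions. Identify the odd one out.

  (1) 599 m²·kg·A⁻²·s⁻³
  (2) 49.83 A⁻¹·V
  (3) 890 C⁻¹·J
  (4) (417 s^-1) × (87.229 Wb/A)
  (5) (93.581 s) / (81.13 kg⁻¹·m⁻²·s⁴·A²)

(3)

Reduce each to base SI dimensions:
  (1) kg·m²·s⁻³·A⁻²
  (2) V·A⁻¹ = J·C⁻¹·A⁻¹ = kg·m²·s⁻³·A⁻²
  (3) J·C⁻¹ = N·m·(s·A)⁻¹ = kg·m²·s⁻³·A⁻¹
  (4) [s⁻¹] · [kg·m²·s⁻²·A⁻²] = kg·m²·s⁻³·A⁻²
  (5) [s] / [kg⁻¹·m⁻²·s⁴·A²] = kg·m²·s⁻³·A⁻²
All reduce to kg·m²·s⁻³·A⁻² except (3), which is kg·m²·s⁻³·A⁻¹.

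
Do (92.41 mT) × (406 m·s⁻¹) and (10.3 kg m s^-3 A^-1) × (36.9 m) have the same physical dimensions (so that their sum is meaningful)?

No

Reduce each to base SI dimensions:
  (92.41 mT) × (406 m·s⁻¹):  [kg·s⁻²·A⁻¹] · [m·s⁻¹] = kg·m·s⁻³·A⁻¹
  (10.3 kg m s^-3 A^-1) × (36.9 m):  [kg·m·s⁻³·A⁻¹] · [m] = kg·m²·s⁻³·A⁻¹
kg·m·s⁻³·A⁻¹ ≠ kg·m²·s⁻³·A⁻¹, so they cannot be added.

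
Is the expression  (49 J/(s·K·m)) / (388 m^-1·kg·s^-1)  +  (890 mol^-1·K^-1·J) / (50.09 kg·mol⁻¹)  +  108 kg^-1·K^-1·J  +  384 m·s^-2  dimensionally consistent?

No

Work out the base dimensions of each:
  (49 J/(s·K·m)) / (388 m^-1·kg·s^-1):  [kg·m·s⁻³·K⁻¹] / [kg·m⁻¹·s⁻¹] = m²·s⁻²·K⁻¹
  (890 mol^-1·K^-1·J) / (50.09 kg·mol⁻¹):  [kg·m²·s⁻²·K⁻¹·mol⁻¹] / [kg·mol⁻¹] = m²·s⁻²·K⁻¹
  108 kg^-1·K^-1·J:  J·kg⁻¹·K⁻¹ = N·m·kg⁻¹·K⁻¹ = m²·s⁻²·K⁻¹
  384 m·s^-2:  m·s⁻²
The terms do not share a single dimension (m²·s⁻²·K⁻¹ vs m·s⁻²).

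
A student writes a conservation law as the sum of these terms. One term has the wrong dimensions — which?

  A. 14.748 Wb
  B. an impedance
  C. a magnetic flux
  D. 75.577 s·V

B.

In SI base units:
  A. Wb = V·s = kg·m²·s⁻²·A⁻¹
  B. [impedance] = kg·m²·s⁻³·A⁻²
  C. [magnetic flux] = kg·m²·s⁻²·A⁻¹
  D. V·s = J·C⁻¹·s = kg·m²·s⁻²·A⁻¹
All reduce to kg·m²·s⁻²·A⁻¹ except B., which is kg·m²·s⁻³·A⁻².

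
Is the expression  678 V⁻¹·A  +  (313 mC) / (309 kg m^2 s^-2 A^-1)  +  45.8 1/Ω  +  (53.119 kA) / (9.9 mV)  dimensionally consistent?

Reduce each to base SI dimensions:
  678 V⁻¹·A:  A·V⁻¹ = A·(J·C⁻¹)⁻¹ = kg⁻¹·m⁻²·s³·A²
  (313 mC) / (309 kg m^2 s^-2 A^-1):  [s·A] / [kg·m²·s⁻²·A⁻¹] = kg⁻¹·m⁻²·s³·A²
  45.8 1/Ω:  Ω⁻¹ = (V·A⁻¹)⁻¹ = kg⁻¹·m⁻²·s³·A²
  (53.119 kA) / (9.9 mV):  [A] / [kg·m²·s⁻³·A⁻¹] = kg⁻¹·m⁻²·s³·A²
Every term reduces to kg⁻¹·m⁻²·s³·A².

Yes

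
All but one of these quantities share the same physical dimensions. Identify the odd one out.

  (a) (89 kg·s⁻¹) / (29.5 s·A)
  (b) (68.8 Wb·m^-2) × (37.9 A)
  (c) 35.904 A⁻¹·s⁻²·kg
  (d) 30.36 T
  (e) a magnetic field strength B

(b)

Work out the base dimensions of each:
  (a) [kg·s⁻¹] / [s·A] = kg·s⁻²·A⁻¹
  (b) [kg·s⁻²·A⁻¹] · [A] = kg·s⁻²
  (c) kg·s⁻²·A⁻¹
  (d) T = Wb·m⁻² = kg·s⁻²·A⁻¹
  (e) [magnetic field strength B] = kg·s⁻²·A⁻¹
All reduce to kg·s⁻²·A⁻¹ except (b), which is kg·s⁻².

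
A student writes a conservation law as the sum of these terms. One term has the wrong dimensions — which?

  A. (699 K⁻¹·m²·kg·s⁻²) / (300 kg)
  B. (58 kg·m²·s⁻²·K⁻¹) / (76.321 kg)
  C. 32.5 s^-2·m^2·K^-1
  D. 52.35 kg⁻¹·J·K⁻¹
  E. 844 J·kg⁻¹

E.

In SI base units:
  A. [kg·m²·s⁻²·K⁻¹] / [kg] = m²·s⁻²·K⁻¹
  B. [kg·m²·s⁻²·K⁻¹] / [kg] = m²·s⁻²·K⁻¹
  C. m²·s⁻²·K⁻¹
  D. J·kg⁻¹·K⁻¹ = N·m·kg⁻¹·K⁻¹ = m²·s⁻²·K⁻¹
  E. J·kg⁻¹ = N·m·kg⁻¹ = m²·s⁻²
All reduce to m²·s⁻²·K⁻¹ except E., which is m²·s⁻².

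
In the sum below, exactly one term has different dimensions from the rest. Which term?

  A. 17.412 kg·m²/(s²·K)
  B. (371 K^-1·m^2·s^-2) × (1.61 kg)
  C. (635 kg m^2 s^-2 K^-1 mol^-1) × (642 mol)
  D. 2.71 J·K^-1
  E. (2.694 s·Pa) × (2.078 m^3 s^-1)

E.

Reduce each to base SI dimensions:
  A. kg·m²·s⁻²·K⁻¹
  B. [m²·s⁻²·K⁻¹] · [kg] = kg·m²·s⁻²·K⁻¹
  C. [kg·m²·s⁻²·K⁻¹·mol⁻¹] · [mol] = kg·m²·s⁻²·K⁻¹
  D. J·K⁻¹ = N·m·K⁻¹ = kg·m²·s⁻²·K⁻¹
  E. [kg·m⁻¹·s⁻¹] · [m³·s⁻¹] = kg·m²·s⁻²
All reduce to kg·m²·s⁻²·K⁻¹ except E., which is kg·m²·s⁻².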